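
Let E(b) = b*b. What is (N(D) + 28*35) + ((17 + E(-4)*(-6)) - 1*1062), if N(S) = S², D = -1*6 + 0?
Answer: -125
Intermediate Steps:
D = -6 (D = -6 + 0 = -6)
E(b) = b²
(N(D) + 28*35) + ((17 + E(-4)*(-6)) - 1*1062) = ((-6)² + 28*35) + ((17 + (-4)²*(-6)) - 1*1062) = (36 + 980) + ((17 + 16*(-6)) - 1062) = 1016 + ((17 - 96) - 1062) = 1016 + (-79 - 1062) = 1016 - 1141 = -125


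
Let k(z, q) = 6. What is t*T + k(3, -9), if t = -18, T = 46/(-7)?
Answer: 870/7 ≈ 124.29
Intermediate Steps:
T = -46/7 (T = 46*(-⅐) = -46/7 ≈ -6.5714)
t*T + k(3, -9) = -18*(-46/7) + 6 = 828/7 + 6 = 870/7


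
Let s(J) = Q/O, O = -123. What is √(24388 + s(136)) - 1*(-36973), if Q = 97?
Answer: 36973 + √368954121/123 ≈ 37129.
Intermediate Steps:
s(J) = -97/123 (s(J) = 97/(-123) = 97*(-1/123) = -97/123)
√(24388 + s(136)) - 1*(-36973) = √(24388 - 97/123) - 1*(-36973) = √(2999627/123) + 36973 = √368954121/123 + 36973 = 36973 + √368954121/123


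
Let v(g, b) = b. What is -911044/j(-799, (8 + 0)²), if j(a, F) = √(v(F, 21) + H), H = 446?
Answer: -911044*√467/467 ≈ -42158.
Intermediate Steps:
j(a, F) = √467 (j(a, F) = √(21 + 446) = √467)
-911044/j(-799, (8 + 0)²) = -911044*√467/467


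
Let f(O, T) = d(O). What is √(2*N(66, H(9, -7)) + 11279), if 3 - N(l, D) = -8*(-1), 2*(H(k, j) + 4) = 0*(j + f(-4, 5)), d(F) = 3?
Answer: √11269 ≈ 106.16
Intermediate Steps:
f(O, T) = 3
H(k, j) = -4 (H(k, j) = -4 + (0*(j + 3))/2 = -4 + (0*(3 + j))/2 = -4 + (½)*0 = -4 + 0 = -4)
N(l, D) = -5 (N(l, D) = 3 - (-8)*(-1) = 3 - 1*8 = 3 - 8 = -5)
√(2*N(66, H(9, -7)) + 11279) = √(2*(-5) + 11279) = √(-10 + 11279) = √11269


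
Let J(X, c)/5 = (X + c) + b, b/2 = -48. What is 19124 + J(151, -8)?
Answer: 19359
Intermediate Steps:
b = -96 (b = 2*(-48) = -96)
J(X, c) = -480 + 5*X + 5*c (J(X, c) = 5*((X + c) - 96) = 5*(-96 + X + c) = -480 + 5*X + 5*c)
19124 + J(151, -8) = 19124 + (-480 + 5*151 + 5*(-8)) = 19124 + (-480 + 755 - 40) = 19124 + 235 = 19359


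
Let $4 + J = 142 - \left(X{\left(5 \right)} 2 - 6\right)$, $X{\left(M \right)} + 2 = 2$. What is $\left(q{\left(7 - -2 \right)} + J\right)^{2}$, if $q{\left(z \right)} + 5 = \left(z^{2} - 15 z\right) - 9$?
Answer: $5776$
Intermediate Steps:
$X{\left(M \right)} = 0$ ($X{\left(M \right)} = -2 + 2 = 0$)
$q{\left(z \right)} = -14 + z^{2} - 15 z$ ($q{\left(z \right)} = -5 - \left(9 - z^{2} + 15 z\right) = -14 + z^{2} - 15 z$)
$J = 144$ ($J = -4 + \left(142 - \left(0 \cdot 2 - 6\right)\right) = -4 + \left(142 - \left(0 - 6\right)\right) = -4 + \left(142 - -6\right) = -4 + \left(142 + 6\right) = -4 + 148 = 144$)
$\left(q{\left(7 - -2 \right)} + J\right)^{2} = \left(\left(-14 + \left(7 - -2\right)^{2} - 15 \left(7 - -2\right)\right) + 144\right)^{2} = \left(\left(-14 + \left(7 + 2\right)^{2} - 15 \left(7 + 2\right)\right) + 144\right)^{2} = \left(\left(-14 + 9^{2} - 135\right) + 144\right)^{2} = \left(\left(-14 + 81 - 135\right) + 144\right)^{2} = \left(-68 + 144\right)^{2} = 76^{2} = 5776$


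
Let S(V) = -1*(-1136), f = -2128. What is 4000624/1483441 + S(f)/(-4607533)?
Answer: 18431321911616/6835003361053 ≈ 2.6966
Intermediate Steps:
S(V) = 1136
4000624/1483441 + S(f)/(-4607533) = 4000624/1483441 + 1136/(-4607533) = 4000624*(1/1483441) + 1136*(-1/4607533) = 4000624/1483441 - 1136/4607533 = 18431321911616/6835003361053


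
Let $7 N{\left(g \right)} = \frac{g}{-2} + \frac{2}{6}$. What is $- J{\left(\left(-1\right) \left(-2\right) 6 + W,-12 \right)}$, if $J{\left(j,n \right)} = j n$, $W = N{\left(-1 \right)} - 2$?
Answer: $\frac{850}{7} \approx 121.43$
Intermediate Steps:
$N{\left(g \right)} = \frac{1}{21} - \frac{g}{14}$ ($N{\left(g \right)} = \frac{\frac{g}{-2} + \frac{2}{6}}{7} = \frac{g \left(- \frac{1}{2}\right) + 2 \cdot \frac{1}{6}}{7} = \frac{- \frac{g}{2} + \frac{1}{3}}{7} = \frac{\frac{1}{3} - \frac{g}{2}}{7} = \frac{1}{21} - \frac{g}{14}$)
$W = - \frac{79}{42}$ ($W = \left(\frac{1}{21} - - \frac{1}{14}\right) - 2 = \left(\frac{1}{21} + \frac{1}{14}\right) - 2 = \frac{5}{42} - 2 = - \frac{79}{42} \approx -1.881$)
$- J{\left(\left(-1\right) \left(-2\right) 6 + W,-12 \right)} = - \left(\left(-1\right) \left(-2\right) 6 - \frac{79}{42}\right) \left(-12\right) = - \left(2 \cdot 6 - \frac{79}{42}\right) \left(-12\right) = - \left(12 - \frac{79}{42}\right) \left(-12\right) = - \frac{425 \left(-12\right)}{42} = \left(-1\right) \left(- \frac{850}{7}\right) = \frac{850}{7}$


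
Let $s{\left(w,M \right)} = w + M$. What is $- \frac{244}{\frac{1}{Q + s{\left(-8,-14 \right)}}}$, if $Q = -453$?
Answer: $115900$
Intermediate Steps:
$s{\left(w,M \right)} = M + w$
$- \frac{244}{\frac{1}{Q + s{\left(-8,-14 \right)}}} = - \frac{244}{\frac{1}{-453 - 22}} = - \frac{244}{\frac{1}{-475}} = - \frac{244}{- \frac{1}{475}} = \left(-244\right) \left(-475\right) = 115900$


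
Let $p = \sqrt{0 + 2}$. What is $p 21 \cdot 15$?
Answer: $315 \sqrt{2} \approx 445.48$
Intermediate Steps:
$p = \sqrt{2} \approx 1.4142$
$p 21 \cdot 15 = \sqrt{2} \cdot 21 \cdot 15 = 21 \sqrt{2} \cdot 15 = 315 \sqrt{2}$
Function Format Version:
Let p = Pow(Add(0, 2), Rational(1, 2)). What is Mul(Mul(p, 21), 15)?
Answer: Mul(315, Pow(2, Rational(1, 2))) ≈ 445.48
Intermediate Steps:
p = Pow(2, Rational(1, 2)) ≈ 1.4142
Mul(Mul(p, 21), 15) = Mul(Mul(Pow(2, Rational(1, 2)), 21), 15) = Mul(Mul(21, Pow(2, Rational(1, 2))), 15) = Mul(315, Pow(2, Rational(1, 2)))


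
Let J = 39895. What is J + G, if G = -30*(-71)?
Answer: 42025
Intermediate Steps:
G = 2130
J + G = 39895 + 2130 = 42025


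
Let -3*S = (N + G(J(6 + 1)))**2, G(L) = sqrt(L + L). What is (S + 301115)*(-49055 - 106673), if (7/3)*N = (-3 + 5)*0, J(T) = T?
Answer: -140673929968/3 ≈ -4.6891e+10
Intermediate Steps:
G(L) = sqrt(2)*sqrt(L) (G(L) = sqrt(2*L) = sqrt(2)*sqrt(L))
N = 0 (N = 3*((-3 + 5)*0)/7 = 3*(2*0)/7 = (3/7)*0 = 0)
S = -14/3 (S = -(0 + sqrt(2)*sqrt(6 + 1))**2/3 = -(0 + sqrt(2)*sqrt(7))**2/3 = -(0 + sqrt(14))**2/3 = -(sqrt(14))**2/3 = -1/3*14 = -14/3 ≈ -4.6667)
(S + 301115)*(-49055 - 106673) = (-14/3 + 301115)*(-49055 - 106673) = (903331/3)*(-155728) = -140673929968/3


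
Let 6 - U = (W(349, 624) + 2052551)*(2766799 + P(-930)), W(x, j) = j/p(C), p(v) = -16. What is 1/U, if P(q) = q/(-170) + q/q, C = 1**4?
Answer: -1/5678901430042 ≈ -1.7609e-13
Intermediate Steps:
C = 1
P(q) = 1 - q/170 (P(q) = q*(-1/170) + 1 = -q/170 + 1 = 1 - q/170)
W(x, j) = -j/16 (W(x, j) = j/(-16) = j*(-1/16) = -j/16)
U = -5678901430042 (U = 6 - (-1/16*624 + 2052551)*(2766799 + (1 - 1/170*(-930))) = 6 - (-39 + 2052551)*(2766799 + (1 + 93/17)) = 6 - 2052512*(2766799 + 110/17) = 6 - 2052512*47035693/17 = 6 - 1*5678901430048 = 6 - 5678901430048 = -5678901430042)
1/U = 1/(-5678901430042) = -1/5678901430042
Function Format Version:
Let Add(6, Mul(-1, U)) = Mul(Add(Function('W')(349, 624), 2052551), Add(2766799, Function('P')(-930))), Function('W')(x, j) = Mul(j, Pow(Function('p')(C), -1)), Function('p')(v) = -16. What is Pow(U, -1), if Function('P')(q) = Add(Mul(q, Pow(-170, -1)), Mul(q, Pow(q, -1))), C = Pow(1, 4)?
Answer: Rational(-1, 5678901430042) ≈ -1.7609e-13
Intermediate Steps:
C = 1
Function('P')(q) = Add(1, Mul(Rational(-1, 170), q)) (Function('P')(q) = Add(Mul(q, Rational(-1, 170)), 1) = Add(Mul(Rational(-1, 170), q), 1) = Add(1, Mul(Rational(-1, 170), q)))
Function('W')(x, j) = Mul(Rational(-1, 16), j) (Function('W')(x, j) = Mul(j, Pow(-16, -1)) = Mul(j, Rational(-1, 16)) = Mul(Rational(-1, 16), j))
U = -5678901430042 (U = Add(6, Mul(-1, Mul(Add(Mul(Rational(-1, 16), 624), 2052551), Add(2766799, Add(1, Mul(Rational(-1, 170), -930)))))) = Add(6, Mul(-1, Mul(Add(-39, 2052551), Add(2766799, Add(1, Rational(93, 17)))))) = Add(6, Mul(-1, Mul(2052512, Add(2766799, Rational(110, 17))))) = Add(6, Mul(-1, Mul(2052512, Rational(47035693, 17)))) = Add(6, Mul(-1, 5678901430048)) = Add(6, -5678901430048) = -5678901430042)
Pow(U, -1) = Pow(-5678901430042, -1) = Rational(-1, 5678901430042)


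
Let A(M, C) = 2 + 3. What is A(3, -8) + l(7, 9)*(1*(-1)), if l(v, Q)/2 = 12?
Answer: -19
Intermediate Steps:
l(v, Q) = 24 (l(v, Q) = 2*12 = 24)
A(M, C) = 5
A(3, -8) + l(7, 9)*(1*(-1)) = 5 + 24*(1*(-1)) = 5 + 24*(-1) = 5 - 24 = -19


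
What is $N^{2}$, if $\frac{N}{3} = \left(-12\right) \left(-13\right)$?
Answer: $219024$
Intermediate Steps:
$N = 468$ ($N = 3 \left(\left(-12\right) \left(-13\right)\right) = 3 \cdot 156 = 468$)
$N^{2} = 468^{2} = 219024$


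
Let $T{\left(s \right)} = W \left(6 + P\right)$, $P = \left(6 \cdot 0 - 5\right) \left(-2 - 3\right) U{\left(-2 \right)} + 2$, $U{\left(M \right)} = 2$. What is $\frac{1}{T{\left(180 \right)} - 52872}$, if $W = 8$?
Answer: $- \frac{1}{52408} \approx -1.9081 \cdot 10^{-5}$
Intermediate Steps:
$P = 52$ ($P = \left(6 \cdot 0 - 5\right) \left(-2 - 3\right) 2 + 2 = \left(0 - 5\right) \left(-5\right) 2 + 2 = \left(-5\right) \left(-5\right) 2 + 2 = 25 \cdot 2 + 2 = 50 + 2 = 52$)
$T{\left(s \right)} = 464$ ($T{\left(s \right)} = 8 \left(6 + 52\right) = 8 \cdot 58 = 464$)
$\frac{1}{T{\left(180 \right)} - 52872} = \frac{1}{464 - 52872} = \frac{1}{-52408} = - \frac{1}{52408}$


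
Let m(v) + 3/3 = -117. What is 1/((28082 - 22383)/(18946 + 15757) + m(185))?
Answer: -34703/4089255 ≈ -0.0084864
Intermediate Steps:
m(v) = -118 (m(v) = -1 - 117 = -118)
1/((28082 - 22383)/(18946 + 15757) + m(185)) = 1/((28082 - 22383)/(18946 + 15757) - 118) = 1/(5699/34703 - 118) = 1/(-4089255/34703) = -34703/4089255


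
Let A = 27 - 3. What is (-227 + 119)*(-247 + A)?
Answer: 24084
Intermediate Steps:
A = 24
(-227 + 119)*(-247 + A) = (-227 + 119)*(-247 + 24) = -108*(-223) = 24084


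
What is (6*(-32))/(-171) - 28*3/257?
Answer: 11660/14649 ≈ 0.79596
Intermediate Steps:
(6*(-32))/(-171) - 28*3/257 = -192*(-1/171) - 84*1/257 = 64/57 - 84/257 = 11660/14649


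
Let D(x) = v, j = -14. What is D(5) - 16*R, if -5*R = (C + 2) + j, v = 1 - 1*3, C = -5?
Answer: -282/5 ≈ -56.400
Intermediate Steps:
v = -2 (v = 1 - 3 = -2)
D(x) = -2
R = 17/5 (R = -((-5 + 2) - 14)/5 = -(-3 - 14)/5 = -⅕*(-17) = 17/5 ≈ 3.4000)
D(5) - 16*R = -2 - 16*17/5 = -2 - 272/5 = -282/5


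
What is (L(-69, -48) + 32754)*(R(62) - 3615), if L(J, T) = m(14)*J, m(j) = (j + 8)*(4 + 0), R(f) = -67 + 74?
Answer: -96268656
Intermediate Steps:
R(f) = 7
m(j) = 32 + 4*j (m(j) = (8 + j)*4 = 32 + 4*j)
L(J, T) = 88*J (L(J, T) = (32 + 4*14)*J = (32 + 56)*J = 88*J)
(L(-69, -48) + 32754)*(R(62) - 3615) = (88*(-69) + 32754)*(7 - 3615) = (-6072 + 32754)*(-3608) = 26682*(-3608) = -96268656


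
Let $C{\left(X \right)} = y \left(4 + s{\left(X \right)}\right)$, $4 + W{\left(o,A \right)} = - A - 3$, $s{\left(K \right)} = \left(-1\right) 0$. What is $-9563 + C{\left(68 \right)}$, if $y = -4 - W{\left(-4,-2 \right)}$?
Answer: $-9559$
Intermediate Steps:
$s{\left(K \right)} = 0$
$W{\left(o,A \right)} = -7 - A$ ($W{\left(o,A \right)} = -4 - \left(3 + A\right) = -7 - A$)
$y = 1$ ($y = -4 - \left(-7 - -2\right) = -4 - \left(-7 + 2\right) = -4 - -5 = -4 + 5 = 1$)
$C{\left(X \right)} = 4$ ($C{\left(X \right)} = 1 \left(4 + 0\right) = 1 \cdot 4 = 4$)
$-9563 + C{\left(68 \right)} = -9563 + 4 = -9559$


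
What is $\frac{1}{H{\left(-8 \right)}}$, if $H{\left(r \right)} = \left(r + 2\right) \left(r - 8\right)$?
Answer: $\frac{1}{96} \approx 0.010417$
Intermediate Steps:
$H{\left(r \right)} = \left(-8 + r\right) \left(2 + r\right)$ ($H{\left(r \right)} = \left(2 + r\right) \left(-8 + r\right) = \left(-8 + r\right) \left(2 + r\right)$)
$\frac{1}{H{\left(-8 \right)}} = \frac{1}{-16 + \left(-8\right)^{2} - -48} = \frac{1}{-16 + 64 + 48} = \frac{1}{96}$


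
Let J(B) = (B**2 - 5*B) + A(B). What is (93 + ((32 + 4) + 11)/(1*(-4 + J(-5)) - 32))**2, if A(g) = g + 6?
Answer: 2079364/225 ≈ 9241.6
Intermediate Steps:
A(g) = 6 + g
J(B) = 6 + B**2 - 4*B (J(B) = (B**2 - 5*B) + (6 + B) = 6 + B**2 - 4*B)
(93 + ((32 + 4) + 11)/(1*(-4 + J(-5)) - 32))**2 = (93 + ((32 + 4) + 11)/(1*(-4 + (6 + (-5)**2 - 4*(-5))) - 32))**2 = (93 + (36 + 11)/(1*(-4 + (6 + 25 + 20)) - 32))**2 = (93 + 47/(1*(-4 + 51) - 32))**2 = (93 + 47/(1*47 - 32))**2 = (93 + 47/(47 - 32))**2 = (93 + 47/15)**2 = (1442/15)**2 = 2079364/225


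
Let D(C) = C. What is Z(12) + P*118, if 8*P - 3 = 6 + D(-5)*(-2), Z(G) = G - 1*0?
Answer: 1169/4 ≈ 292.25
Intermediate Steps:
Z(G) = G (Z(G) = G + 0 = G)
P = 19/8 (P = 3/8 + (6 - 5*(-2))/8 = 3/8 + (6 + 10)/8 = 3/8 + (⅛)*16 = 3/8 + 2 = 19/8 ≈ 2.3750)
Z(12) + P*118 = 12 + (19/8)*118 = 12 + 1121/4 = 1169/4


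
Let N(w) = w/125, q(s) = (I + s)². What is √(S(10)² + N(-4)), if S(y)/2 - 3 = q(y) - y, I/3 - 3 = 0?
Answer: 2*√78322495/25 ≈ 708.00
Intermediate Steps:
I = 9 (I = 9 + 3*0 = 9 + 0 = 9)
q(s) = (9 + s)²
N(w) = w/125 (N(w) = w*(1/125) = w/125)
S(y) = 6 - 2*y + 2*(9 + y)² (S(y) = 6 + 2*((9 + y)² - y) = 6 + (-2*y + 2*(9 + y)²) = 6 - 2*y + 2*(9 + y)²)
√(S(10)² + N(-4)) = √((6 - 2*10 + 2*(9 + 10)²)² + (1/125)*(-4)) = √((6 - 20 + 2*19²)² - 4/125) = √((6 - 20 + 2*361)² - 4/125) = √((6 - 20 + 722)² - 4/125) = √(708² - 4/125) = √(501264 - 4/125) = √(62657996/125) = 2*√78322495/25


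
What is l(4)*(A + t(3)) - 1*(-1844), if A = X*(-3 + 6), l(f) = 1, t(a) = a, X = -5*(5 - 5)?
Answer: 1847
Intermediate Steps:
X = 0 (X = -5*0 = 0)
A = 0 (A = 0*(-3 + 6) = 0*3 = 0)
l(4)*(A + t(3)) - 1*(-1844) = 1*(0 + 3) - 1*(-1844) = 1*3 + 1844 = 3 + 1844 = 1847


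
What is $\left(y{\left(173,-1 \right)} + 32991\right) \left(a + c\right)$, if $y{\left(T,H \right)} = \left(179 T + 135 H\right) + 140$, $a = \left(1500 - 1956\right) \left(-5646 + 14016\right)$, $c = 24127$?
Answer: $-242585626059$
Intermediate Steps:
$a = -3816720$ ($a = \left(-456\right) 8370 = -3816720$)
$y{\left(T,H \right)} = 140 + 135 H + 179 T$ ($y{\left(T,H \right)} = \left(135 H + 179 T\right) + 140 = 140 + 135 H + 179 T$)
$\left(y{\left(173,-1 \right)} + 32991\right) \left(a + c\right) = \left(\left(140 + 135 \left(-1\right) + 179 \cdot 173\right) + 32991\right) \left(-3816720 + 24127\right) = \left(\left(140 - 135 + 30967\right) + 32991\right) \left(-3792593\right) = \left(30972 + 32991\right) \left(-3792593\right) = 63963 \left(-3792593\right) = -242585626059$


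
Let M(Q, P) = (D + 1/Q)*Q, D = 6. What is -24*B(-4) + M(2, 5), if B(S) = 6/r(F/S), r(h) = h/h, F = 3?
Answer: -131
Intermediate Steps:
r(h) = 1
B(S) = 6 (B(S) = 6/1 = 6*1 = 6)
M(Q, P) = Q*(6 + 1/Q) (M(Q, P) = (6 + 1/Q)*Q = Q*(6 + 1/Q))
-24*B(-4) + M(2, 5) = -24*6 + (1 + 6*2) = -144 + (1 + 12) = -144 + 13 = -131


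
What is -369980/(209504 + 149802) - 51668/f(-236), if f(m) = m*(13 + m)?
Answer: -4754491231/2363694521 ≈ -2.0115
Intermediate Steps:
-369980/(209504 + 149802) - 51668/f(-236) = -369980/(209504 + 149802) - 51668*(-1/(236*(13 - 236))) = -369980/359306 - 51668/((-236*(-223))) = -369980*1/359306 - 51668/52628 = -184990/179653 - 51668*1/52628 = -184990/179653 - 12917/13157 = -4754491231/2363694521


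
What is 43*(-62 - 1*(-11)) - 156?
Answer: -2349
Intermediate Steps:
43*(-62 - 1*(-11)) - 156 = 43*(-62 + 11) - 156 = 43*(-51) - 156 = -2193 - 156 = -2349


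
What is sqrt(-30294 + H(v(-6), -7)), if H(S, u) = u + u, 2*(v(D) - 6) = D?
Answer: 2*I*sqrt(7577) ≈ 174.09*I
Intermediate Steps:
v(D) = 6 + D/2
H(S, u) = 2*u
sqrt(-30294 + H(v(-6), -7)) = sqrt(-30294 + 2*(-7)) = sqrt(-30294 - 14) = sqrt(-30308) = 2*I*sqrt(7577)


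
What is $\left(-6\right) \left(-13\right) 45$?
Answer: $3510$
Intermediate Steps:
$\left(-6\right) \left(-13\right) 45 = 78 \cdot 45 = 3510$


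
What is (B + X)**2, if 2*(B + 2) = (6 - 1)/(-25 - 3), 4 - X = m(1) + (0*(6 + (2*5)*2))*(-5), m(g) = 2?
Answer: 25/3136 ≈ 0.0079719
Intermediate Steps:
X = 2 (X = 4 - (2 + (0*(6 + (2*5)*2))*(-5)) = 4 - (2 + (0*(6 + 10*2))*(-5)) = 4 - (2 + (0*(6 + 20))*(-5)) = 4 - (2 + (0*26)*(-5)) = 4 - (2 + 0*(-5)) = 4 - (2 + 0) = 4 - 1*2 = 4 - 2 = 2)
B = -117/56 (B = -2 + ((6 - 1)/(-25 - 3))/2 = -2 + (5/(-28))/2 = -2 + (5*(-1/28))/2 = -2 + (1/2)*(-5/28) = -2 - 5/56 = -117/56 ≈ -2.0893)
(B + X)**2 = (-117/56 + 2)**2 = (-5/56)**2 = 25/3136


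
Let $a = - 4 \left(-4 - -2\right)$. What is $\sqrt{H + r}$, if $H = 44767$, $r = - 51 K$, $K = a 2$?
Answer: $\sqrt{43951} \approx 209.65$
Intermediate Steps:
$a = 8$ ($a = - 4 \left(-4 + 2\right) = \left(-4\right) \left(-2\right) = 8$)
$K = 16$ ($K = 8 \cdot 2 = 16$)
$r = -816$ ($r = \left(-51\right) 16 = -816$)
$\sqrt{H + r} = \sqrt{44767 - 816} = \sqrt{43951}$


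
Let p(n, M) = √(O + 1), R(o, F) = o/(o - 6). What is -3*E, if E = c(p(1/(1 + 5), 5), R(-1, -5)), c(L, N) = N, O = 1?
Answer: -3/7 ≈ -0.42857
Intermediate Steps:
R(o, F) = o/(-6 + o)
p(n, M) = √2 (p(n, M) = √(1 + 1) = √2)
E = ⅐ (E = -1/(-6 - 1) = -1/(-7) = -1*(-⅐) = ⅐ ≈ 0.14286)
-3*E = -3*⅐ = -3/7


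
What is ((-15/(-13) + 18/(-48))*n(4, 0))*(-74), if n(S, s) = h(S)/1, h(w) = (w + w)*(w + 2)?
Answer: -35964/13 ≈ -2766.5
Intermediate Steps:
h(w) = 2*w*(2 + w) (h(w) = (2*w)*(2 + w) = 2*w*(2 + w))
n(S, s) = 2*S*(2 + S) (n(S, s) = (2*S*(2 + S))/1 = (2*S*(2 + S))*1 = 2*S*(2 + S))
((-15/(-13) + 18/(-48))*n(4, 0))*(-74) = ((-15/(-13) + 18/(-48))*(2*4*(2 + 4)))*(-74) = ((-15*(-1/13) + 18*(-1/48))*(2*4*6))*(-74) = ((15/13 - 3/8)*48)*(-74) = ((81/104)*48)*(-74) = (486/13)*(-74) = -35964/13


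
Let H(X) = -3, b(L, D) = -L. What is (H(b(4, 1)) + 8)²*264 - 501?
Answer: 6099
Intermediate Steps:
(H(b(4, 1)) + 8)²*264 - 501 = (-3 + 8)²*264 - 501 = 5²*264 - 501 = 25*264 - 501 = 6600 - 501 = 6099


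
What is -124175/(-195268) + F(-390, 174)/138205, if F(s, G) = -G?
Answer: 17127629243/26987013940 ≈ 0.63466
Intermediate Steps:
-124175/(-195268) + F(-390, 174)/138205 = -124175/(-195268) - 1*174/138205 = -124175*(-1/195268) - 174*1/138205 = 124175/195268 - 174/138205 = 17127629243/26987013940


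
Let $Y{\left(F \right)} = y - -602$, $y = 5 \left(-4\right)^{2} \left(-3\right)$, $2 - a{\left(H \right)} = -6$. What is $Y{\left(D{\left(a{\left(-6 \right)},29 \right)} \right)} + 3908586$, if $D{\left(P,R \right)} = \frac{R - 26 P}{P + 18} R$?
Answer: $3908948$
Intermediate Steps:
$a{\left(H \right)} = 8$ ($a{\left(H \right)} = 2 - -6 = 2 + 6 = 8$)
$y = -240$ ($y = 5 \cdot 16 \left(-3\right) = 80 \left(-3\right) = -240$)
$D{\left(P,R \right)} = \frac{R \left(R - 26 P\right)}{18 + P}$ ($D{\left(P,R \right)} = \frac{R - 26 P}{18 + P} R = \frac{R \left(R - 26 P\right)}{18 + P}$)
$Y{\left(F \right)} = 362$ ($Y{\left(F \right)} = -240 - -602 = -240 + 602 = 362$)
$Y{\left(D{\left(a{\left(-6 \right)},29 \right)} \right)} + 3908586 = 362 + 3908586 = 3908948$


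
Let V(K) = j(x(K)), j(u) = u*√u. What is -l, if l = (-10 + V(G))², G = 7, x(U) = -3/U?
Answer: -34273/343 - 60*I*√21/49 ≈ -99.921 - 5.6113*I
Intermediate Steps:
j(u) = u^(3/2)
V(K) = 3*√3*(-1/K)^(3/2) (V(K) = (-3/K)^(3/2) = 3*√3*(-1/K)^(3/2))
l = (-10 - 3*I*√21/49)² (l = (-10 + 3*√3*(-1/7)^(3/2))² = (-10 + 3*√3*(-1*⅐)^(3/2))² = (-10 + 3*√3*(-⅐)^(3/2))² = (-10 + 3*√3*(-I*√7/49))² = (-10 - 3*I*√21/49)² ≈ 99.921 + 5.6113*I)
-l = -(34273/343 + 60*I*√21/49) = -34273/343 - 60*I*√21/49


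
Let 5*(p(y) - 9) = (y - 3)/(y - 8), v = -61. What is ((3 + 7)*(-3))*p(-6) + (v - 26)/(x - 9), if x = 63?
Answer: -34709/126 ≈ -275.47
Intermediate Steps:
p(y) = 9 + (-3 + y)/(5*(-8 + y)) (p(y) = 9 + ((y - 3)/(y - 8))/5 = 9 + ((-3 + y)/(-8 + y))/5 = 9 + (-3 + y)/(5*(-8 + y)))
((3 + 7)*(-3))*p(-6) + (v - 26)/(x - 9) = ((3 + 7)*(-3))*((-363 + 46*(-6))/(5*(-8 - 6))) + (-61 - 26)/(63 - 9) = (10*(-3))*((1/5)*(-363 - 276)/(-14)) - 87/54 = -6*(-1)*(-639)/14 - 87*1/54 = -30*639/70 - 29/18 = -1917/7 - 29/18 = -34709/126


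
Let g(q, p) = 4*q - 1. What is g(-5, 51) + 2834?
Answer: 2813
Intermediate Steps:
g(q, p) = -1 + 4*q
g(-5, 51) + 2834 = (-1 + 4*(-5)) + 2834 = (-1 - 20) + 2834 = -21 + 2834 = 2813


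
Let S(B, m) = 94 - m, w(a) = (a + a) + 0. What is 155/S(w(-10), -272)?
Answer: 155/366 ≈ 0.42350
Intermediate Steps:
w(a) = 2*a (w(a) = 2*a + 0 = 2*a)
155/S(w(-10), -272) = 155/(94 - 1*(-272)) = 155/(94 + 272) = 155/366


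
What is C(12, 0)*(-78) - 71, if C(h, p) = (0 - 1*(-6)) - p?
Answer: -539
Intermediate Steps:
C(h, p) = 6 - p (C(h, p) = (0 + 6) - p = 6 - p)
C(12, 0)*(-78) - 71 = (6 - 1*0)*(-78) - 71 = (6 + 0)*(-78) - 71 = 6*(-78) - 71 = -468 - 71 = -539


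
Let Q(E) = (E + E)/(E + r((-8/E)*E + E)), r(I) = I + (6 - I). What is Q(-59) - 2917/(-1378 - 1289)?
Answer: 469307/141351 ≈ 3.3202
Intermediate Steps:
r(I) = 6
Q(E) = 2*E/(6 + E) (Q(E) = (E + E)/(E + 6) = (2*E)/(6 + E) = 2*E/(6 + E))
Q(-59) - 2917/(-1378 - 1289) = 2*(-59)/(6 - 59) - 2917/(-1378 - 1289) = 2*(-59)/(-53) - 2917/(-2667) = 2*(-59)*(-1/53) - 2917*(-1)/2667 = 118/53 - 1*(-2917/2667) = 118/53 + 2917/2667 = 469307/141351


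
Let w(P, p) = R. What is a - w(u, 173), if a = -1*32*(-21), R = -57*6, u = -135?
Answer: 1014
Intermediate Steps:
R = -342
w(P, p) = -342
a = 672 (a = -32*(-21) = 672)
a - w(u, 173) = 672 - 1*(-342) = 672 + 342 = 1014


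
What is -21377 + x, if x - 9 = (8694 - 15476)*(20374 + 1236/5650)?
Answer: -390413077976/2825 ≈ -1.3820e+8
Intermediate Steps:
x = -390352687951/2825 (x = 9 + (8694 - 15476)*(20374 + 1236/5650) = 9 - 6782*(20374 + 1236*(1/5650)) = 9 - 6782*(20374 + 618/2825) = 9 - 6782*57557168/2825 = 9 - 390352713376/2825 = -390352687951/2825 ≈ -1.3818e+8)
-21377 + x = -21377 - 390352687951/2825 = -390413077976/2825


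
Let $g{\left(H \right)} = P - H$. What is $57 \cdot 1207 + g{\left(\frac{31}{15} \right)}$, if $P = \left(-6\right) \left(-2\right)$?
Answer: $\frac{1032134}{15} \approx 68809.0$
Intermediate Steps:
$P = 12$
$g{\left(H \right)} = 12 - H$
$57 \cdot 1207 + g{\left(\frac{31}{15} \right)} = 57 \cdot 1207 + \left(12 - \frac{31}{15}\right) = 68799 + \left(12 - 31 \cdot \frac{1}{15}\right) = 68799 + \left(12 - \frac{31}{15}\right) = 68799 + \frac{149}{15} = \frac{1032134}{15}$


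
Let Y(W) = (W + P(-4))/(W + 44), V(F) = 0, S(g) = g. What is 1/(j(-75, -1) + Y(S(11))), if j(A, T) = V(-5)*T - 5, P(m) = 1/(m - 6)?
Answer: -550/2641 ≈ -0.20825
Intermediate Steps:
P(m) = 1/(-6 + m)
j(A, T) = -5 (j(A, T) = 0*T - 5 = 0 - 5 = -5)
Y(W) = (-1/10 + W)/(44 + W) (Y(W) = (W + 1/(-6 - 4))/(W + 44) = (W + 1/(-10))/(44 + W) = (W - 1/10)/(44 + W) = (-1/10 + W)/(44 + W))
1/(j(-75, -1) + Y(S(11))) = 1/(-5 + (-1/10 + 11)/(44 + 11)) = 1/(-5 + (109/10)/55) = 1/(-5 + (1/55)*(109/10)) = 1/(-5 + 109/550) = 1/(-2641/550) = -550/2641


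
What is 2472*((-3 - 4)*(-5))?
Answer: 86520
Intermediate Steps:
2472*((-3 - 4)*(-5)) = 2472*(-7*(-5)) = 2472*35 = 86520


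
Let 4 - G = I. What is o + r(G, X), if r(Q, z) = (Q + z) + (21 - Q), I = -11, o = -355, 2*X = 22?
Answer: -323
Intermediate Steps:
X = 11 (X = (½)*22 = 11)
G = 15 (G = 4 - 1*(-11) = 4 + 11 = 15)
r(Q, z) = 21 + z
o + r(G, X) = -355 + (21 + 11) = -355 + 32 = -323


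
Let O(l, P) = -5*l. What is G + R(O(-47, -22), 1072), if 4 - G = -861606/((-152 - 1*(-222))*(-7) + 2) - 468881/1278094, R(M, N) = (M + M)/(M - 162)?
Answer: -19974153041291/11382705164 ≈ -1754.8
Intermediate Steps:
R(M, N) = 2*M/(-162 + M) (R(M, N) = (2*M)/(-162 + M) = 2*M/(-162 + M))
G = -274622451387/155927468 (G = 4 - (-861606/((-152 - 1*(-222))*(-7) + 2) - 468881/1278094) = 4 - (-861606/((-152 + 222)*(-7) + 2) - 468881*1/1278094) = 4 - (-861606/(70*(-7) + 2) - 468881/1278094) = 4 - (-861606/(-490 + 2) - 468881/1278094) = 4 - (-861606/(-488) - 468881/1278094) = 4 - (-861606*(-1/488) - 468881/1278094) = 4 - (430803/244 - 468881/1278094) = 4 - 1*275246161259/155927468 = 4 - 275246161259/155927468 = -274622451387/155927468 ≈ -1761.2)
G + R(O(-47, -22), 1072) = -274622451387/155927468 + 2*(-5*(-47))/(-162 - 5*(-47)) = -274622451387/155927468 + 2*235/(-162 + 235) = -274622451387/155927468 + 2*235/73 = -274622451387/155927468 + 2*235*(1/73) = -274622451387/155927468 + 470/73 = -19974153041291/11382705164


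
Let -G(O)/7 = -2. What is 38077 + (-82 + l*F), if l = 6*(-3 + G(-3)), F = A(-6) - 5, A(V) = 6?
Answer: 38061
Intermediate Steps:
G(O) = 14 (G(O) = -7*(-2) = 14)
F = 1 (F = 6 - 5 = 1)
l = 66 (l = 6*(-3 + 14) = 6*11 = 66)
38077 + (-82 + l*F) = 38077 + (-82 + 66*1) = 38077 + (-82 + 66) = 38077 - 16 = 38061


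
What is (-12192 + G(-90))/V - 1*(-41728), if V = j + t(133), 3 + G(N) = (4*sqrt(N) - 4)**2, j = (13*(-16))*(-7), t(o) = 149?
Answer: 66959821/1605 - 32*I*sqrt(10)/535 ≈ 41720.0 - 0.18915*I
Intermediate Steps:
j = 1456 (j = -208*(-7) = 1456)
G(N) = -3 + (-4 + 4*sqrt(N))**2 (G(N) = -3 + (4*sqrt(N) - 4)**2 = -3 + (-4 + 4*sqrt(N))**2)
V = 1605 (V = 1456 + 149 = 1605)
(-12192 + G(-90))/V - 1*(-41728) = (-12192 + (-3 + 16*(-1 + sqrt(-90))**2))/1605 - 1*(-41728) = (-12192 + (-3 + 16*(-1 + 3*I*sqrt(10))**2))*(1/1605) + 41728 = (-12195 + 16*(-1 + 3*I*sqrt(10))**2)*(1/1605) + 41728 = (-813/107 + 16*(-1 + 3*I*sqrt(10))**2/1605) + 41728 = 4464083/107 + 16*(-1 + 3*I*sqrt(10))**2/1605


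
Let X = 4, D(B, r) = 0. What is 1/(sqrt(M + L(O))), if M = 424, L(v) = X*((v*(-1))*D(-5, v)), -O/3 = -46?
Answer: sqrt(106)/212 ≈ 0.048564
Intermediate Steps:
O = 138 (O = -3*(-46) = 138)
L(v) = 0 (L(v) = 4*((v*(-1))*0) = 4*(-v*0) = 4*0 = 0)
1/(sqrt(M + L(O))) = 1/(sqrt(424 + 0)) = 1/(sqrt(424)) = 1/(2*sqrt(106)) = sqrt(106)/212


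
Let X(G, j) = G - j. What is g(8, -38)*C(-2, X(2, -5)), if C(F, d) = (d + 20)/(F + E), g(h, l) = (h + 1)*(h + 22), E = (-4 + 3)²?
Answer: -7290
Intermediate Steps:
E = 1 (E = (-1)² = 1)
g(h, l) = (1 + h)*(22 + h)
C(F, d) = (20 + d)/(1 + F) (C(F, d) = (d + 20)/(F + 1) = (20 + d)/(1 + F))
g(8, -38)*C(-2, X(2, -5)) = (22 + 8² + 23*8)*((20 + (2 - 1*(-5)))/(1 - 2)) = (22 + 64 + 184)*((20 + (2 + 5))/(-1)) = 270*(-(20 + 7)) = 270*(-1*27) = 270*(-27) = -7290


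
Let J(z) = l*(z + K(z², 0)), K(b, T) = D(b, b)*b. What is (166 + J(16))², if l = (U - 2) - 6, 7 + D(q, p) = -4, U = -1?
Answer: 643433956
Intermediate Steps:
D(q, p) = -11 (D(q, p) = -7 - 4 = -11)
K(b, T) = -11*b
l = -9 (l = (-1 - 2) - 6 = -3 - 6 = -9)
J(z) = -9*z + 99*z² (J(z) = -9*(z - 11*z²) = -9*z + 99*z²)
(166 + J(16))² = (166 + 9*16*(-1 + 11*16))² = (166 + 9*16*(-1 + 176))² = (166 + 9*16*175)² = (166 + 25200)² = 25366² = 643433956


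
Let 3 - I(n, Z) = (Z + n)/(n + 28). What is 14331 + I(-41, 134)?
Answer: 186435/13 ≈ 14341.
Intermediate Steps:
I(n, Z) = 3 - (Z + n)/(28 + n) (I(n, Z) = 3 - (Z + n)/(n + 28) = 3 - (Z + n)/(28 + n))
14331 + I(-41, 134) = 14331 + (84 - 1*134 + 2*(-41))/(28 - 41) = 14331 + (84 - 134 - 82)/(-13) = 14331 - 1/13*(-132) = 14331 + 132/13 = 186435/13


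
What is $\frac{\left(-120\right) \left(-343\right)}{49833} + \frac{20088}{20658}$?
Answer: $\frac{2099012}{1167177} \approx 1.7984$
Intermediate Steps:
$\frac{\left(-120\right) \left(-343\right)}{49833} + \frac{20088}{20658} = 41160 \cdot \frac{1}{49833} + 20088 \cdot \frac{1}{20658} = \frac{280}{339} + \frac{3348}{3443} = \frac{2099012}{1167177}$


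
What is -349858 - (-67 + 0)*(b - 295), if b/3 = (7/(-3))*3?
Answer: -371030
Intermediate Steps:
b = -21 (b = 3*((7/(-3))*3) = 3*((7*(-⅓))*3) = 3*(-7/3*3) = 3*(-7) = -21)
-349858 - (-67 + 0)*(b - 295) = -349858 - (-67 + 0)*(-21 - 295) = -349858 - (-67)*(-316) = -349858 - 1*21172 = -349858 - 21172 = -371030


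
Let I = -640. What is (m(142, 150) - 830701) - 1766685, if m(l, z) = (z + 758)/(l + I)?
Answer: -646749568/249 ≈ -2.5974e+6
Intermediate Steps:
m(l, z) = (758 + z)/(-640 + l) (m(l, z) = (z + 758)/(l - 640) = (758 + z)/(-640 + l))
(m(142, 150) - 830701) - 1766685 = ((758 + 150)/(-640 + 142) - 830701) - 1766685 = (908/(-498) - 830701) - 1766685 = (-1/498*908 - 830701) - 1766685 = (-454/249 - 830701) - 1766685 = -206845003/249 - 1766685 = -646749568/249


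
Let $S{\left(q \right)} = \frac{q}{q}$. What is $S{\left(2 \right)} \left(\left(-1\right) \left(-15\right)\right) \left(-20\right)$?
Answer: $-300$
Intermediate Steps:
$S{\left(q \right)} = 1$
$S{\left(2 \right)} \left(\left(-1\right) \left(-15\right)\right) \left(-20\right) = 1 \left(\left(-1\right) \left(-15\right)\right) \left(-20\right) = 1 \cdot 15 \left(-20\right) = 15 \left(-20\right) = -300$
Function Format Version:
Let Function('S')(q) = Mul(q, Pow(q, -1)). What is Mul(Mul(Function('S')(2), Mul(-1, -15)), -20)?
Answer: -300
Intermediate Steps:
Function('S')(q) = 1
Mul(Mul(Function('S')(2), Mul(-1, -15)), -20) = Mul(Mul(1, Mul(-1, -15)), -20) = Mul(Mul(1, 15), -20) = Mul(15, -20) = -300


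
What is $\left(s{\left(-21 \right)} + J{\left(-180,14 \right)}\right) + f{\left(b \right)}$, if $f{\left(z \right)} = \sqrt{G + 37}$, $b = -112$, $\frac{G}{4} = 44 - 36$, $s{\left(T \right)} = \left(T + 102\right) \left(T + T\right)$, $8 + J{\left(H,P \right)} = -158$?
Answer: $-3568 + \sqrt{69} \approx -3559.7$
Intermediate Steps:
$J{\left(H,P \right)} = -166$ ($J{\left(H,P \right)} = -8 - 158 = -166$)
$s{\left(T \right)} = 2 T \left(102 + T\right)$ ($s{\left(T \right)} = \left(102 + T\right) 2 T = 2 T \left(102 + T\right)$)
$G = 32$ ($G = 4 \left(44 - 36\right) = 4 \cdot 8 = 32$)
$f{\left(z \right)} = \sqrt{69}$ ($f{\left(z \right)} = \sqrt{32 + 37} = \sqrt{69}$)
$\left(s{\left(-21 \right)} + J{\left(-180,14 \right)}\right) + f{\left(b \right)} = \left(2 \left(-21\right) \left(102 - 21\right) - 166\right) + \sqrt{69} = \left(2 \left(-21\right) 81 - 166\right) + \sqrt{69} = \left(-3402 - 166\right) + \sqrt{69} = -3568 + \sqrt{69}$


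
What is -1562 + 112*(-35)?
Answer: -5482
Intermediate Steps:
-1562 + 112*(-35) = -1562 - 3920 = -5482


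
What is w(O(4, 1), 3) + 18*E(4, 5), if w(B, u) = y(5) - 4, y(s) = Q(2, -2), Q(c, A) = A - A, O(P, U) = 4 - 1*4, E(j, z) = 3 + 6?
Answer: 158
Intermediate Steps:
E(j, z) = 9
O(P, U) = 0 (O(P, U) = 4 - 4 = 0)
Q(c, A) = 0
y(s) = 0
w(B, u) = -4 (w(B, u) = 0 - 4 = -4)
w(O(4, 1), 3) + 18*E(4, 5) = -4 + 18*9 = -4 + 162 = 158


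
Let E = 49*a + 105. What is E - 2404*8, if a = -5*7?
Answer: -20842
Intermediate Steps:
a = -35
E = -1610 (E = 49*(-35) + 105 = -1715 + 105 = -1610)
E - 2404*8 = -1610 - 2404*8 = -1610 - 1*19232 = -1610 - 19232 = -20842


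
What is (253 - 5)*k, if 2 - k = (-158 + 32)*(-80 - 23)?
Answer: -3218048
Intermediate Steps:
k = -12976 (k = 2 - (-158 + 32)*(-80 - 23) = 2 - (-126)*(-103) = 2 - 1*12978 = 2 - 12978 = -12976)
(253 - 5)*k = (253 - 5)*(-12976) = 248*(-12976) = -3218048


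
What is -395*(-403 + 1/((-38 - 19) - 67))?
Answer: 19739335/124 ≈ 1.5919e+5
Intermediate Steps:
-395*(-403 + 1/((-38 - 19) - 67)) = -395*(-403 + 1/(-57 - 67)) = -395*(-403 + 1/(-124)) = -395*(-403 - 1/124) = -395*(-49973/124) = 19739335/124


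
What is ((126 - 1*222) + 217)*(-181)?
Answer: -21901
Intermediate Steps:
((126 - 1*222) + 217)*(-181) = ((126 - 222) + 217)*(-181) = (-96 + 217)*(-181) = 121*(-181) = -21901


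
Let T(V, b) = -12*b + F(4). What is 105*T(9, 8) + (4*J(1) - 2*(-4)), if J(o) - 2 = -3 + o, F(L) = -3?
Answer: -10387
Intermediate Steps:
J(o) = -1 + o (J(o) = 2 + (-3 + o) = -1 + o)
T(V, b) = -3 - 12*b (T(V, b) = -12*b - 3 = -3 - 12*b)
105*T(9, 8) + (4*J(1) - 2*(-4)) = 105*(-3 - 12*8) + (4*(-1 + 1) - 2*(-4)) = 105*(-3 - 96) + (4*0 + 8) = 105*(-99) + (0 + 8) = -10395 + 8 = -10387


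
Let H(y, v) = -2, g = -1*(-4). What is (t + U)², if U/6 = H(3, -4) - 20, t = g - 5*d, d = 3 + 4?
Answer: 26569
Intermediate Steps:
d = 7
g = 4
t = -31 (t = 4 - 5*7 = 4 - 35 = -31)
U = -132 (U = 6*(-2 - 20) = 6*(-22) = -132)
(t + U)² = (-31 - 132)² = (-163)² = 26569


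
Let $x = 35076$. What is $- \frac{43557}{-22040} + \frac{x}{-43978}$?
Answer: $\frac{571237353}{484637560} \approx 1.1787$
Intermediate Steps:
$- \frac{43557}{-22040} + \frac{x}{-43978} = - \frac{43557}{-22040} + \frac{35076}{-43978} = \left(-43557\right) \left(- \frac{1}{22040}\right) + 35076 \left(- \frac{1}{43978}\right) = \frac{43557}{22040} - \frac{17538}{21989} = \frac{571237353}{484637560}$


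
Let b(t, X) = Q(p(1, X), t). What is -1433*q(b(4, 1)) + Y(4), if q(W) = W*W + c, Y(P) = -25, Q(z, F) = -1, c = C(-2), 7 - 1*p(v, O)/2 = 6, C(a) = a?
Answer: 1408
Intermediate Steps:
p(v, O) = 2 (p(v, O) = 14 - 2*6 = 14 - 12 = 2)
c = -2
b(t, X) = -1
q(W) = -2 + W² (q(W) = W*W - 2 = W² - 2 = -2 + W²)
-1433*q(b(4, 1)) + Y(4) = -1433*(-2 + (-1)²) - 25 = -1433*(-2 + 1) - 25 = -1433*(-1) - 25 = 1433 - 25 = 1408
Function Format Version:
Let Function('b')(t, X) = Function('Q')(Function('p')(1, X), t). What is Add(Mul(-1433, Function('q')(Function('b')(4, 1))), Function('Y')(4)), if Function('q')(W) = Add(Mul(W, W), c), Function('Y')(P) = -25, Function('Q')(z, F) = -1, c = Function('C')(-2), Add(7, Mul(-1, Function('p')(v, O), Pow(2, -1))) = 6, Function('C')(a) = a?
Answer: 1408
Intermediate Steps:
Function('p')(v, O) = 2 (Function('p')(v, O) = Add(14, Mul(-2, 6)) = Add(14, -12) = 2)
c = -2
Function('b')(t, X) = -1
Function('q')(W) = Add(-2, Pow(W, 2)) (Function('q')(W) = Add(Mul(W, W), -2) = Add(Pow(W, 2), -2) = Add(-2, Pow(W, 2)))
Add(Mul(-1433, Function('q')(Function('b')(4, 1))), Function('Y')(4)) = Add(Mul(-1433, Add(-2, Pow(-1, 2))), -25) = Add(Mul(-1433, Add(-2, 1)), -25) = Add(Mul(-1433, -1), -25) = Add(1433, -25) = 1408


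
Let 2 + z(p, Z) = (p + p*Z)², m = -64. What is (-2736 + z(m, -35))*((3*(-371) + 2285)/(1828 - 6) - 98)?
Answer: -419711652696/911 ≈ -4.6072e+8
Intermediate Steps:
z(p, Z) = -2 + (p + Z*p)² (z(p, Z) = -2 + (p + p*Z)² = -2 + (p + Z*p)²)
(-2736 + z(m, -35))*((3*(-371) + 2285)/(1828 - 6) - 98) = (-2736 + (-2 + (-64)²*(1 - 35)²))*((3*(-371) + 2285)/(1828 - 6) - 98) = (-2736 + (-2 + 4096*(-34)²))*((-1113 + 2285)/1822 - 98) = (-2736 + (-2 + 4096*1156))*(1172*(1/1822) - 98) = (-2736 + (-2 + 4734976))*(586/911 - 98) = (-2736 + 4734974)*(-88692/911) = 4732238*(-88692/911) = -419711652696/911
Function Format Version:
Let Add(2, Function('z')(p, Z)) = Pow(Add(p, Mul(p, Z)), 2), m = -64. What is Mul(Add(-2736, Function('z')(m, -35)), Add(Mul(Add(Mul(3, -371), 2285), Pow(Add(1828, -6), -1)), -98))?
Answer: Rational(-419711652696, 911) ≈ -4.6072e+8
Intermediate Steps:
Function('z')(p, Z) = Add(-2, Pow(Add(p, Mul(Z, p)), 2)) (Function('z')(p, Z) = Add(-2, Pow(Add(p, Mul(p, Z)), 2)) = Add(-2, Pow(Add(p, Mul(Z, p)), 2)))
Mul(Add(-2736, Function('z')(m, -35)), Add(Mul(Add(Mul(3, -371), 2285), Pow(Add(1828, -6), -1)), -98)) = Mul(Add(-2736, Add(-2, Mul(Pow(-64, 2), Pow(Add(1, -35), 2)))), Add(Mul(Add(Mul(3, -371), 2285), Pow(Add(1828, -6), -1)), -98)) = Mul(Add(-2736, Add(-2, Mul(4096, Pow(-34, 2)))), Add(Mul(Add(-1113, 2285), Pow(1822, -1)), -98)) = Mul(Add(-2736, Add(-2, Mul(4096, 1156))), Add(Mul(1172, Rational(1, 1822)), -98)) = Mul(Add(-2736, Add(-2, 4734976)), Add(Rational(586, 911), -98)) = Mul(Add(-2736, 4734974), Rational(-88692, 911)) = Mul(4732238, Rational(-88692, 911)) = Rational(-419711652696, 911)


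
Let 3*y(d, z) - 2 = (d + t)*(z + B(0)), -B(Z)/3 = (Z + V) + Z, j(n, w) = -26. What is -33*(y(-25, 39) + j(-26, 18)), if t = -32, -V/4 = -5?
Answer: -12331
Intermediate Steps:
V = 20 (V = -4*(-5) = 20)
B(Z) = -60 - 6*Z (B(Z) = -3*((Z + 20) + Z) = -3*((20 + Z) + Z) = -3*(20 + 2*Z) = -60 - 6*Z)
y(d, z) = ⅔ + (-60 + z)*(-32 + d)/3 (y(d, z) = ⅔ + ((d - 32)*(z + (-60 - 6*0)))/3 = ⅔ + ((-32 + d)*(z + (-60 + 0)))/3 = ⅔ + ((-32 + d)*(z - 60))/3 = ⅔ + ((-32 + d)*(-60 + z))/3 = ⅔ + ((-60 + z)*(-32 + d))/3 = ⅔ + (-60 + z)*(-32 + d)/3)
-33*(y(-25, 39) + j(-26, 18)) = -33*((1922/3 - 20*(-25) - 32/3*39 + (⅓)*(-25)*39) - 26) = -33*((1922/3 + 500 - 416 - 325) - 26) = -33*(1199/3 - 26) = -33*1121/3 = -12331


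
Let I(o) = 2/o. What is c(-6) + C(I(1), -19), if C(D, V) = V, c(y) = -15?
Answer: -34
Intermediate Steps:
c(-6) + C(I(1), -19) = -15 - 19 = -34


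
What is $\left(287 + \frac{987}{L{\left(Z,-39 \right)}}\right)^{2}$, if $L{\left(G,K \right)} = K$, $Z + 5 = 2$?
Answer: $\frac{11573604}{169} \approx 68483.0$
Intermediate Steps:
$Z = -3$ ($Z = -5 + 2 = -3$)
$\left(287 + \frac{987}{L{\left(Z,-39 \right)}}\right)^{2} = \left(287 + \frac{987}{-39}\right)^{2} = \left(287 + 987 \left(- \frac{1}{39}\right)\right)^{2} = \left(287 - \frac{329}{13}\right)^{2} = \left(\frac{3402}{13}\right)^{2} = \frac{11573604}{169}$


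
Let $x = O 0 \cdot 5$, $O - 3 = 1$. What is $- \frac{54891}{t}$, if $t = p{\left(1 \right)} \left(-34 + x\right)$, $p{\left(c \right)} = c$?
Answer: $\frac{54891}{34} \approx 1614.4$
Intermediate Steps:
$O = 4$ ($O = 3 + 1 = 4$)
$x = 0$ ($x = 4 \cdot 0 \cdot 5 = 0 \cdot 5 = 0$)
$t = -34$ ($t = 1 \left(-34 + 0\right) = 1 \left(-34\right) = -34$)
$- \frac{54891}{t} = - \frac{54891}{-34} = \left(-54891\right) \left(- \frac{1}{34}\right) = \frac{54891}{34}$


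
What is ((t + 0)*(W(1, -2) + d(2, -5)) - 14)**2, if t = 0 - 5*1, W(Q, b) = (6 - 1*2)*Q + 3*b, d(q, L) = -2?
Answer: 36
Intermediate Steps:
W(Q, b) = 3*b + 4*Q (W(Q, b) = (6 - 2)*Q + 3*b = 4*Q + 3*b = 3*b + 4*Q)
t = -5 (t = 0 - 5 = -5)
((t + 0)*(W(1, -2) + d(2, -5)) - 14)**2 = ((-5 + 0)*((3*(-2) + 4*1) - 2) - 14)**2 = (-5*((-6 + 4) - 2) - 14)**2 = (-5*(-2 - 2) - 14)**2 = (-5*(-4) - 14)**2 = (20 - 14)**2 = 6**2 = 36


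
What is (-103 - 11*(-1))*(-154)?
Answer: 14168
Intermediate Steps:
(-103 - 11*(-1))*(-154) = (-103 + 11)*(-154) = -92*(-154) = 14168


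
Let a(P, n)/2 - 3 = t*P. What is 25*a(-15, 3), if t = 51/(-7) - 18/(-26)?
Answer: 463650/91 ≈ 5095.1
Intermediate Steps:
t = -600/91 (t = 51*(-⅐) - 18*(-1/26) = -51/7 + 9/13 = -600/91 ≈ -6.5934)
a(P, n) = 6 - 1200*P/91 (a(P, n) = 6 + 2*(-600*P/91) = 6 - 1200*P/91)
25*a(-15, 3) = 25*(6 - 1200/91*(-15)) = 25*(6 + 18000/91) = 25*(18546/91) = 463650/91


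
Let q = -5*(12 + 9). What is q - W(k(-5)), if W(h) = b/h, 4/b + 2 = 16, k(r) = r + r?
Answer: -3674/35 ≈ -104.97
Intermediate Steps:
k(r) = 2*r
b = 2/7 (b = 4/(-2 + 16) = 4/14 = 4*(1/14) = 2/7 ≈ 0.28571)
q = -105 (q = -5*21 = -105)
W(h) = 2/(7*h)
q - W(k(-5)) = -105 - 2/(7*(2*(-5))) = -105 - 2/(7*(-10)) = -105 - 2*(-1)/(7*10) = -105 - 1*(-1/35) = -105 + 1/35 = -3674/35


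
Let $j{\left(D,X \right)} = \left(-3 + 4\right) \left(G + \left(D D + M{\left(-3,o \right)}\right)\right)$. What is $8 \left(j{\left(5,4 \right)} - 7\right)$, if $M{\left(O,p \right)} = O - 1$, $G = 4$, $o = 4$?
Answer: $144$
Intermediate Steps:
$M{\left(O,p \right)} = -1 + O$
$j{\left(D,X \right)} = D^{2}$ ($j{\left(D,X \right)} = \left(-3 + 4\right) \left(4 + \left(D D - 4\right)\right) = 1 \left(4 + \left(D^{2} - 4\right)\right) = 1 \left(4 + \left(-4 + D^{2}\right)\right) = 1 D^{2} = D^{2}$)
$8 \left(j{\left(5,4 \right)} - 7\right) = 8 \left(5^{2} - 7\right) = 8 \left(25 - 7\right) = 8 \cdot 18 = 144$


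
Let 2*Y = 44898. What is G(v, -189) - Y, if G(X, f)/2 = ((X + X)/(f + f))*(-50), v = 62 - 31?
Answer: -4239761/189 ≈ -22433.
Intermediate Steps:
Y = 22449 (Y = (½)*44898 = 22449)
v = 31
G(X, f) = -100*X/f (G(X, f) = 2*(((X + X)/(f + f))*(-50)) = 2*(((2*X)/((2*f)))*(-50)) = 2*(((2*X)*(1/(2*f)))*(-50)) = 2*((X/f)*(-50)) = 2*(-50*X/f) = -100*X/f)
G(v, -189) - Y = -100*31/(-189) - 1*22449 = -100*31*(-1/189) - 22449 = 3100/189 - 22449 = -4239761/189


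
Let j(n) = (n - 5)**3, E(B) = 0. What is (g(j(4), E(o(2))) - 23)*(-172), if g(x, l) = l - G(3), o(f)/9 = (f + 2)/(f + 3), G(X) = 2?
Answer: 4300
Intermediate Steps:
o(f) = 9*(2 + f)/(3 + f) (o(f) = 9*((f + 2)/(f + 3)) = 9*((2 + f)/(3 + f)) = 9*(2 + f)/(3 + f))
j(n) = (-5 + n)**3
g(x, l) = -2 + l (g(x, l) = l - 1*2 = l - 2 = -2 + l)
(g(j(4), E(o(2))) - 23)*(-172) = ((-2 + 0) - 23)*(-172) = (-2 - 23)*(-172) = -25*(-172) = 4300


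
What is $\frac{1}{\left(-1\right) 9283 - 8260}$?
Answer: $- \frac{1}{17543} \approx -5.7003 \cdot 10^{-5}$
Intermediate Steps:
$\frac{1}{\left(-1\right) 9283 - 8260} = \frac{1}{-9283 - 8260} = \frac{1}{-17543} = - \frac{1}{17543}$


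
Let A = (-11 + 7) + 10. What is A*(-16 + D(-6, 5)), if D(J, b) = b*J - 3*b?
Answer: -366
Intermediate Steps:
A = 6 (A = -4 + 10 = 6)
D(J, b) = -3*b + J*b (D(J, b) = J*b - 3*b = -3*b + J*b)
A*(-16 + D(-6, 5)) = 6*(-16 + 5*(-3 - 6)) = 6*(-16 + 5*(-9)) = 6*(-16 - 45) = 6*(-61) = -366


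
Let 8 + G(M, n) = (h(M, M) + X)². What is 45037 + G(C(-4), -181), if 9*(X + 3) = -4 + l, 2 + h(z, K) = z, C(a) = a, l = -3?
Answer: 3655093/81 ≈ 45125.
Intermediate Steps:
h(z, K) = -2 + z
X = -34/9 (X = -3 + (-4 - 3)/9 = -3 + (⅑)*(-7) = -3 - 7/9 = -34/9 ≈ -3.7778)
G(M, n) = -8 + (-52/9 + M)² (G(M, n) = -8 + ((-2 + M) - 34/9)² = -8 + (-52/9 + M)²)
45037 + G(C(-4), -181) = 45037 + (-8 + (-52 + 9*(-4))²/81) = 45037 + (-8 + (-52 - 36)²/81) = 45037 + (-8 + (1/81)*(-88)²) = 45037 + (-8 + (1/81)*7744) = 45037 + (-8 + 7744/81) = 45037 + 7096/81 = 3655093/81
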